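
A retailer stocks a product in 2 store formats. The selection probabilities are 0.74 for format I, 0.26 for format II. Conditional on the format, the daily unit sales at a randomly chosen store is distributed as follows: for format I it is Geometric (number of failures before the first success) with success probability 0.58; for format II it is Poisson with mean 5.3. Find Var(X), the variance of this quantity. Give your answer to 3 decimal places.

6.330

Per component, I: μ=0.724138, E[X²]=1.77289; II: μ=5.3, E[X²]=33.39.
E[X] = 0.74·0.724138 + 0.26·5.3 = 1.91386.
E[X²] = 0.74·1.77289 + 0.26·33.39 = 9.99334.
Var(X) = E[X²] − (E[X])² = 9.99334 − 3.66287 = 6.33047.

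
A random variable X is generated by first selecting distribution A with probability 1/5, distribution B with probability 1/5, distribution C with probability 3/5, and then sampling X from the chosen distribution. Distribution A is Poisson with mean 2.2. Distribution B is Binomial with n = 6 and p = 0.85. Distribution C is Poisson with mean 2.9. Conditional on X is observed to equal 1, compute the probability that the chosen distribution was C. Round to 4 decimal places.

Likelihoods P(X=1 | ·): A: 0.243767; B: 0.000387281; C: 0.159567.
Posterior ∝ prior × likelihood. Numerator for C: 0.6·0.159567 = 0.0957404.
Normalizing constant: 0.2·0.243767 + 0.2·0.000387281 + 0.6·0.159567 = 0.144571.
P(C | observation) = 0.0957404 / 0.144571 = 0.662237.

0.6622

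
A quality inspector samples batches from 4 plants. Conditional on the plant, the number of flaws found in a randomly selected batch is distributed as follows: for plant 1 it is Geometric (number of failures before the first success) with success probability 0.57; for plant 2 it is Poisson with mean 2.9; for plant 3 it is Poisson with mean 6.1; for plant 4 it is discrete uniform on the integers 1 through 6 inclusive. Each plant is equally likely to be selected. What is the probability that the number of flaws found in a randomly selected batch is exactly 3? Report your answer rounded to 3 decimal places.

0.130

Conditional on each plant, P(X = 3): 1: 0.045319; 2: 0.22366; 3: 0.0848481; 4: 0.166667.
By total probability, P(X = 3) = 0.25·0.045319 + 0.25·0.22366 + 0.25·0.0848481 + 0.25·0.166667 = 0.130123.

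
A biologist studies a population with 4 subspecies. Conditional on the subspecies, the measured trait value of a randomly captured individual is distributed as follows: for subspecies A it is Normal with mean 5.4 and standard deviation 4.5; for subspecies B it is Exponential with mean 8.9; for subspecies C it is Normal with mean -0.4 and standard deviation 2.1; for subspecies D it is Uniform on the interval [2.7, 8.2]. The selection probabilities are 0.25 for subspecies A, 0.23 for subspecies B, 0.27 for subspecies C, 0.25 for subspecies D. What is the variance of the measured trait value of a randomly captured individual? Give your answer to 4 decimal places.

Per component, A: μ=5.4, E[X²]=49.41; B: μ=8.9, E[X²]=158.42; C: μ=-0.4, E[X²]=4.57; D: μ=5.45, E[X²]=32.2233.
E[X] = 0.25·5.4 + 0.23·8.9 + 0.27·-0.4 + 0.25·5.45 = 4.6515.
E[X²] = 0.25·49.41 + 0.23·158.42 + 0.27·4.57 + 0.25·32.2233 = 58.0788.
Var(X) = E[X²] − (E[X])² = 58.0788 − 21.6365 = 36.4424.

36.4424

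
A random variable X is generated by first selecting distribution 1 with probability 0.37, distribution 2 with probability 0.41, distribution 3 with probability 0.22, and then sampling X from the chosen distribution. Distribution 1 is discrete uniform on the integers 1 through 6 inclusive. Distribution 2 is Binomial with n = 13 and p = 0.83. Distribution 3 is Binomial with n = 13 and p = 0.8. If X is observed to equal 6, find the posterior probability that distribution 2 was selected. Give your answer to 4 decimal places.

0.0148

Likelihoods P(X=6 | ·): 1: 0.166667; 2: 0.00230212; 3: 0.00575794.
Posterior ∝ prior × likelihood. Numerator for 2: 0.41·0.00230212 = 0.00094387.
Normalizing constant: 0.37·0.166667 + 0.41·0.00230212 + 0.22·0.00575794 = 0.0638773.
P(2 | observation) = 0.00094387 / 0.0638773 = 0.0147763.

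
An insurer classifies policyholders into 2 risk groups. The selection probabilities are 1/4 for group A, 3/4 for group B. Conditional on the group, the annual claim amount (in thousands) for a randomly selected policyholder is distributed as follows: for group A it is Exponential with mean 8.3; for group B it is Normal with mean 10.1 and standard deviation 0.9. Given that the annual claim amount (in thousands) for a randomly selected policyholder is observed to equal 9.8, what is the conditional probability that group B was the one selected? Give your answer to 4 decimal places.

Likelihoods f(9.8 | ·): A: 0.0369948; B: 0.419315.
Posterior ∝ prior × likelihood. Numerator for B: 0.75·0.419315 = 0.314486.
Normalizing constant: 0.25·0.0369948 + 0.75·0.419315 = 0.323735.
P(B | observation) = 0.314486 / 0.323735 = 0.971431.

0.9714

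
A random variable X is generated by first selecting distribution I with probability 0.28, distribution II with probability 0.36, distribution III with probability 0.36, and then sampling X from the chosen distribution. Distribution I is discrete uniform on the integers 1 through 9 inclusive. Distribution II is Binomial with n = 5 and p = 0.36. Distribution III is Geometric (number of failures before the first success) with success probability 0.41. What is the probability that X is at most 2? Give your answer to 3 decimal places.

0.618

Conditional on each component, P(X ≤ 2): I: 0.222222; II: 0.749103; III: 0.794621.
By total probability, P(X ≤ 2) = 0.28·0.222222 + 0.36·0.749103 + 0.36·0.794621 = 0.617963.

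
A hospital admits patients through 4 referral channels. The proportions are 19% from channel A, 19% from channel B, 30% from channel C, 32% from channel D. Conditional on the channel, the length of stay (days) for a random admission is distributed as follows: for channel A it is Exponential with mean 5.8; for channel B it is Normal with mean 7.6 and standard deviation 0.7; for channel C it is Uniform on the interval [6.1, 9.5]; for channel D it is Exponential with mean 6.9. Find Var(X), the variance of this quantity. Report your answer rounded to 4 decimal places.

22.5373

Per component, A: μ=5.8, E[X²]=67.28; B: μ=7.6, E[X²]=58.25; C: μ=7.8, E[X²]=61.8033; D: μ=6.9, E[X²]=95.22.
E[X] = 0.19·5.8 + 0.19·7.6 + 0.3·7.8 + 0.32·6.9 = 7.094.
E[X²] = 0.19·67.28 + 0.19·58.25 + 0.3·61.8033 + 0.32·95.22 = 72.8621.
Var(X) = E[X²] − (E[X])² = 72.8621 − 50.3248 = 22.5373.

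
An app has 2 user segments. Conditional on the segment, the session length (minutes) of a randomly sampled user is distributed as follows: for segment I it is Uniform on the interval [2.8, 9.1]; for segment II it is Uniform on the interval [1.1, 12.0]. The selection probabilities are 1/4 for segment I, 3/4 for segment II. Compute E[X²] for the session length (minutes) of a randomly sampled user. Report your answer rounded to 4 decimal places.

For each component E[X²] = Var + (mean)², giving I: 38.71; II: 52.8033.
Overall E[X²] = 0.25·38.71 + 0.75·52.8033 = 49.28.

49.2800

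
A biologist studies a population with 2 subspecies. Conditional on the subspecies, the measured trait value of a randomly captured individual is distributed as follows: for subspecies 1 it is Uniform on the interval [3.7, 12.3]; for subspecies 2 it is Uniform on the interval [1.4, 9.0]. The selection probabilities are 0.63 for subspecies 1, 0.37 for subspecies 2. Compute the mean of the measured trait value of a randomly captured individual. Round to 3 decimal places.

6.964

Component means — 1: 8; 2: 5.2.
E[X] = 0.63·8 + 0.37·5.2 = 6.964.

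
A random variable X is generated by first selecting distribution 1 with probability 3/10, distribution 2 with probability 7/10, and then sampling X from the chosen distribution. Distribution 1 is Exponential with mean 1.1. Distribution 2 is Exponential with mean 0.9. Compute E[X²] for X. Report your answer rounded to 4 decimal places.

For each component E[X²] = Var + (mean)², giving 1: 2.42; 2: 1.62.
Overall E[X²] = 0.3·2.42 + 0.7·1.62 = 1.86.

1.8600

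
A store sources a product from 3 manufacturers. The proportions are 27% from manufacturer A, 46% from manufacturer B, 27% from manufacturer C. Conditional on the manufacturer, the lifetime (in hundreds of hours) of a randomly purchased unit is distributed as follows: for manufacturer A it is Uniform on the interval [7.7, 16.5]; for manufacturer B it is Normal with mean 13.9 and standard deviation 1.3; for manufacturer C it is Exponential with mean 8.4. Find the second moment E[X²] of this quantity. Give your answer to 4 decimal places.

For each component E[X²] = Var + (mean)², giving A: 152.863; B: 194.9; C: 141.12.
Overall E[X²] = 0.27·152.863 + 0.46·194.9 + 0.27·141.12 = 169.03.

169.0295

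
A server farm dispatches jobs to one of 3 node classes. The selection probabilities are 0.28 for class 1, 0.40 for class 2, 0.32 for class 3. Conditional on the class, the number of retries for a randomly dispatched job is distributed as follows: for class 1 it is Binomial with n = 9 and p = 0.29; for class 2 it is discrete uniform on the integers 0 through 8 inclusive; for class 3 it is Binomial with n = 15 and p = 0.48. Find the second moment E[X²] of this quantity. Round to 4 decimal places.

For each component E[X²] = Var + (mean)², giving 1: 8.6652; 2: 22.6667; 3: 55.584.
Overall E[X²] = 0.28·8.6652 + 0.4·22.6667 + 0.32·55.584 = 29.2798.

29.2798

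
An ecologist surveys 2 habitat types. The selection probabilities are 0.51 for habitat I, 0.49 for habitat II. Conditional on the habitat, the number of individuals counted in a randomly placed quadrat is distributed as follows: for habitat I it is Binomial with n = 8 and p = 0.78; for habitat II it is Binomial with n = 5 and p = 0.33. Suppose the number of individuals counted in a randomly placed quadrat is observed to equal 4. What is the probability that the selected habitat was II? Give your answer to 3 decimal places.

0.386

Likelihoods P(X=4 | ·): I: 0.060697; II: 0.0397284.
Posterior ∝ prior × likelihood. Numerator for II: 0.49·0.0397284 = 0.0194669.
Normalizing constant: 0.51·0.060697 + 0.49·0.0397284 = 0.0504224.
P(II | observation) = 0.0194669 / 0.0504224 = 0.386077.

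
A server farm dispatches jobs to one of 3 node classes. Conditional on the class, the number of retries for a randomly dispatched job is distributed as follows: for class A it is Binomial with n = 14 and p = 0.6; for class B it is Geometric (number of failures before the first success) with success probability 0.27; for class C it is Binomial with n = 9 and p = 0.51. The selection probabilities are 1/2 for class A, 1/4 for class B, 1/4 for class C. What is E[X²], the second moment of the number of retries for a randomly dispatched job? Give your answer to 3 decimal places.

For each component E[X²] = Var + (mean)², giving A: 73.92; B: 17.3237; C: 23.3172.
Overall E[X²] = 0.5·73.92 + 0.25·17.3237 + 0.25·23.3172 = 47.1202.

47.120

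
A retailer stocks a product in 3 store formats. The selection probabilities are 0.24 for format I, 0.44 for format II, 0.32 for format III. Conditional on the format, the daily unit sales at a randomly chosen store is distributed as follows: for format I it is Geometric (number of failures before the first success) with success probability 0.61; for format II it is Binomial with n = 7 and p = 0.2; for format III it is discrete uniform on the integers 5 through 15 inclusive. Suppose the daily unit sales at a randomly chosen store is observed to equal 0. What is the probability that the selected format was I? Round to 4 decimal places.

Likelihoods P(X=0 | ·): I: 0.61; II: 0.209715; III: 0.
Posterior ∝ prior × likelihood. Numerator for I: 0.24·0.61 = 0.1464.
Normalizing constant: 0.24·0.61 + 0.44·0.209715 + 0.32·0 = 0.238675.
P(I | observation) = 0.1464 / 0.238675 = 0.613387.

0.6134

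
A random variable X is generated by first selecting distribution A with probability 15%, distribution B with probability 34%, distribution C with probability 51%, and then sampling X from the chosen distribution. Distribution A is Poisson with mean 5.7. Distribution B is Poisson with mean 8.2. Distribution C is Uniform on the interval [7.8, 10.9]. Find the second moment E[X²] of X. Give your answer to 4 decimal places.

76.3720

For each component E[X²] = Var + (mean)², giving A: 38.19; B: 75.44; C: 88.2233.
Overall E[X²] = 0.15·38.19 + 0.34·75.44 + 0.51·88.2233 = 76.372.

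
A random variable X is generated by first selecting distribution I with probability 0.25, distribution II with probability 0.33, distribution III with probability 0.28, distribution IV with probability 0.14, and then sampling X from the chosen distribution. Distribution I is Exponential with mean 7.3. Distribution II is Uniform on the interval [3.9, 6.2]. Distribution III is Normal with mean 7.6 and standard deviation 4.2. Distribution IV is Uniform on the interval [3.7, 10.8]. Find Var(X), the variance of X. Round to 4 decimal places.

Per component, I: μ=7.3, E[X²]=106.58; II: μ=5.05, E[X²]=25.9433; III: μ=7.6, E[X²]=75.4; IV: μ=7.25, E[X²]=56.7633.
E[X] = 0.25·7.3 + 0.33·5.05 + 0.28·7.6 + 0.14·7.25 = 6.6345.
E[X²] = 0.25·106.58 + 0.33·25.9433 + 0.28·75.4 + 0.14·56.7633 = 64.2652.
Var(X) = E[X²] − (E[X])² = 64.2652 − 44.0166 = 20.2486.

20.2486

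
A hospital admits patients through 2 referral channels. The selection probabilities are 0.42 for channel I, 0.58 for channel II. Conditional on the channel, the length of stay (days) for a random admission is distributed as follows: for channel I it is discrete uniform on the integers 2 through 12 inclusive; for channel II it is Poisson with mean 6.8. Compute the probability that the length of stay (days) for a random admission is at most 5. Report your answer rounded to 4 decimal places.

Conditional on each channel, P(X ≤ 5): I: 0.363636; II: 0.326977.
By total probability, P(X ≤ 5) = 0.42·0.363636 + 0.58·0.326977 = 0.342374.

0.3424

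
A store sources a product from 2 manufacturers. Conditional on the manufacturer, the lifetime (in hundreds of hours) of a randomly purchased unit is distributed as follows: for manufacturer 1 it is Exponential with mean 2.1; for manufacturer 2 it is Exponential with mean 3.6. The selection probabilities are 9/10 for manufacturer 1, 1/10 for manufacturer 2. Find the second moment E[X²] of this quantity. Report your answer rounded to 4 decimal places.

For each component E[X²] = Var + (mean)², giving 1: 8.82; 2: 25.92.
Overall E[X²] = 0.9·8.82 + 0.1·25.92 = 10.53.

10.5300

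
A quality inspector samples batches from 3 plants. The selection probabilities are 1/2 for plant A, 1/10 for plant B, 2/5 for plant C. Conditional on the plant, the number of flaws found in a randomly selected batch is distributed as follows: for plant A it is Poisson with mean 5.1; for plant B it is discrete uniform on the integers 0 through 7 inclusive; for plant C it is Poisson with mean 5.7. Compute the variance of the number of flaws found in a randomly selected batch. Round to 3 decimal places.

Per component, A: μ=5.1, E[X²]=31.11; B: μ=3.5, E[X²]=17.5; C: μ=5.7, E[X²]=38.19.
E[X] = 0.5·5.1 + 0.1·3.5 + 0.4·5.7 = 5.18.
E[X²] = 0.5·31.11 + 0.1·17.5 + 0.4·38.19 = 32.581.
Var(X) = E[X²] − (E[X])² = 32.581 − 26.8324 = 5.7486.

5.749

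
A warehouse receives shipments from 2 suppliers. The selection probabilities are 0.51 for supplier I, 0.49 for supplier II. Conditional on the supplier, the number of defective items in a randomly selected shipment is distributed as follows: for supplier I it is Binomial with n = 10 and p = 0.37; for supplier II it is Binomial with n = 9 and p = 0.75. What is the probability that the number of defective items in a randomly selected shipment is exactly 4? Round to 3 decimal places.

0.145

Conditional on each supplier, P(X = 4): I: 0.246076; II: 0.0389328.
By total probability, P(X = 4) = 0.51·0.246076 + 0.49·0.0389328 = 0.144576.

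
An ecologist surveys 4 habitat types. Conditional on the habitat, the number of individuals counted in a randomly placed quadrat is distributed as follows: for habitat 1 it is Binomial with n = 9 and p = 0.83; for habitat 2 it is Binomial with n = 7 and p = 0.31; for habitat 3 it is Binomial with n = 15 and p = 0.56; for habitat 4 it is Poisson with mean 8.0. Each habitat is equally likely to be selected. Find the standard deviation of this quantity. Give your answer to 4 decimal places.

Per component, 1: μ=7.47, E[X²]=57.0708; 2: μ=2.17, E[X²]=6.2062; 3: μ=8.4, E[X²]=74.256; 4: μ=8, E[X²]=72.
E[X] = 0.25·7.47 + 0.25·2.17 + 0.25·8.4 + 0.25·8 = 6.51.
E[X²] = 0.25·57.0708 + 0.25·6.2062 + 0.25·74.256 + 0.25·72 = 52.3832.
Var(X) = E[X²] − (E[X])² = 52.3832 − 42.3801 = 10.0031.
SD(X) = √10.0031 = 3.16278.

3.1628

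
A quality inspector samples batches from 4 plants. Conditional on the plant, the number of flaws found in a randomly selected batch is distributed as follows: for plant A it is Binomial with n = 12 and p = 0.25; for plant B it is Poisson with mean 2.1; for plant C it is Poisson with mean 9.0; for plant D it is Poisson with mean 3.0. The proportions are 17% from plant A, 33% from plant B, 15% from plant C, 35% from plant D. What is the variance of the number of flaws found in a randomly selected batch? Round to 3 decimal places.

8.779

Per component, A: μ=3, E[X²]=11.25; B: μ=2.1, E[X²]=6.51; C: μ=9, E[X²]=90; D: μ=3, E[X²]=12.
E[X] = 0.17·3 + 0.33·2.1 + 0.15·9 + 0.35·3 = 3.603.
E[X²] = 0.17·11.25 + 0.33·6.51 + 0.15·90 + 0.35·12 = 21.7608.
Var(X) = E[X²] − (E[X])² = 21.7608 − 12.9816 = 8.77919.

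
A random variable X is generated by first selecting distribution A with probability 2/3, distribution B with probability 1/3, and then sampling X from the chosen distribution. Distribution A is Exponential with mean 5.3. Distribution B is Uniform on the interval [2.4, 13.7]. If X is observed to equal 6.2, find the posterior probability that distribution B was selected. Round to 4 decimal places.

0.4303

Likelihoods f(6.2 | ·): A: 0.0585709; B: 0.0884956.
Posterior ∝ prior × likelihood. Numerator for B: 0.333333·0.0884956 = 0.0294985.
Normalizing constant: 0.666667·0.0585709 + 0.333333·0.0884956 = 0.0685458.
P(B | observation) = 0.0294985 / 0.0685458 = 0.430348.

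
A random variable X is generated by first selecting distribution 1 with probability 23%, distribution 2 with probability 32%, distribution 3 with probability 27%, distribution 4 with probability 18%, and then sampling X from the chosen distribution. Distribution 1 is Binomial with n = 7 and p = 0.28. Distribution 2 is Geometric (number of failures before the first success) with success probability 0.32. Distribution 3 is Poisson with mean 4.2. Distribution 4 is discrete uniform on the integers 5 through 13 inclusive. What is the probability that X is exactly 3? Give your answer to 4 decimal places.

0.1297

Conditional on each component, P(X = 3): 1: 0.206477; 2: 0.100618; 3: 0.185165; 4: 0.
By total probability, P(X = 3) = 0.23·0.206477 + 0.32·0.100618 + 0.27·0.185165 + 0.18·0 = 0.129682.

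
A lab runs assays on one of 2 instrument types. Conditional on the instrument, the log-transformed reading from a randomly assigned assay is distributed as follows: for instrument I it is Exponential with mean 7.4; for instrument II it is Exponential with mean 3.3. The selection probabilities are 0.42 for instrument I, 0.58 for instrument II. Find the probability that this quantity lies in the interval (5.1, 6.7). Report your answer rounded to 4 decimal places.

0.0885

Conditional on each instrument, P(5.1 < X < 6.7): I: 0.097605; II: 0.0819192.
By total probability, P(5.1 < X < 6.7) = 0.42·0.097605 + 0.58·0.0819192 = 0.0885072.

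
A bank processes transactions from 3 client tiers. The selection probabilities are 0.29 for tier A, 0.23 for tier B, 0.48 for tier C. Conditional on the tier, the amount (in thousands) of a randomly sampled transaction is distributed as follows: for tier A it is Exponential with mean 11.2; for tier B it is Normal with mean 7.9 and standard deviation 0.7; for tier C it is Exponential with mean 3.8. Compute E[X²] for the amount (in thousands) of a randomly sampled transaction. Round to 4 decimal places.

101.0846

For each component E[X²] = Var + (mean)², giving A: 250.88; B: 62.9; C: 28.88.
Overall E[X²] = 0.29·250.88 + 0.23·62.9 + 0.48·28.88 = 101.085.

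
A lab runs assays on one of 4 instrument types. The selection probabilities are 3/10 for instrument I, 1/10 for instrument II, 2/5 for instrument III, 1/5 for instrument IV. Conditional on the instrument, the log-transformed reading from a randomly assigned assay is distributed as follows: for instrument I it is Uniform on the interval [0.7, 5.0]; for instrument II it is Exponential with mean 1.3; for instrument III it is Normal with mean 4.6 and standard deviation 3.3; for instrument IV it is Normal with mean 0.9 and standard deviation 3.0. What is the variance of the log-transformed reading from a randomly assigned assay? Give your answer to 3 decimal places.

Per component, I: μ=2.85, E[X²]=9.66333; II: μ=1.3, E[X²]=3.38; III: μ=4.6, E[X²]=32.05; IV: μ=0.9, E[X²]=9.81.
E[X] = 0.3·2.85 + 0.1·1.3 + 0.4·4.6 + 0.2·0.9 = 3.005.
E[X²] = 0.3·9.66333 + 0.1·3.38 + 0.4·32.05 + 0.2·9.81 = 18.019.
Var(X) = E[X²] − (E[X])² = 18.019 − 9.03003 = 8.98898.

8.989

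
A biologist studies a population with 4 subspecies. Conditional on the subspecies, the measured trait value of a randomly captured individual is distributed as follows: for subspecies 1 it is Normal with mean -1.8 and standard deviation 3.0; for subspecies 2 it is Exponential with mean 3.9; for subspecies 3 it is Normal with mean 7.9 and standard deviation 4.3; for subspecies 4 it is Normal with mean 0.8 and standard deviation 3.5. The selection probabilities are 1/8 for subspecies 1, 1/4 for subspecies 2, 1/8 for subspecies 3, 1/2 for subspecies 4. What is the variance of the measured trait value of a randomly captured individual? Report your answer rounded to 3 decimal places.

Per component, 1: μ=-1.8, E[X²]=12.24; 2: μ=3.9, E[X²]=30.42; 3: μ=7.9, E[X²]=80.9; 4: μ=0.8, E[X²]=12.89.
E[X] = 0.125·-1.8 + 0.25·3.9 + 0.125·7.9 + 0.5·0.8 = 2.1375.
E[X²] = 0.125·12.24 + 0.25·30.42 + 0.125·80.9 + 0.5·12.89 = 25.6925.
Var(X) = E[X²] − (E[X])² = 25.6925 − 4.56891 = 21.1236.

21.124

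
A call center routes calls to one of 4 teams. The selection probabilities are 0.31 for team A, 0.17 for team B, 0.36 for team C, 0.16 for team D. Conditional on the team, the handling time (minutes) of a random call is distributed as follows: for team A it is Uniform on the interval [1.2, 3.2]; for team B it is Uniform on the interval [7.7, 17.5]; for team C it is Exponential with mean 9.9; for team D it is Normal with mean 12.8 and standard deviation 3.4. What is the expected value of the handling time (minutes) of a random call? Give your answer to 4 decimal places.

Component means — A: 2.2; B: 12.6; C: 9.9; D: 12.8.
E[X] = 0.31·2.2 + 0.17·12.6 + 0.36·9.9 + 0.16·12.8 = 8.436.

8.4360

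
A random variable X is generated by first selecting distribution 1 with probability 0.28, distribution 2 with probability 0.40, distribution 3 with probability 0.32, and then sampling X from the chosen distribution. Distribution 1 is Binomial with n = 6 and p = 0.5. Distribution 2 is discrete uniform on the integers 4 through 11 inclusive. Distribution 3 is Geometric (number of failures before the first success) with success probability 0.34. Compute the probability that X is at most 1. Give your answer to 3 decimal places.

0.211

Conditional on each component, P(X ≤ 1): 1: 0.109375; 2: 0; 3: 0.5644.
By total probability, P(X ≤ 1) = 0.28·0.109375 + 0.4·0 + 0.32·0.5644 = 0.211233.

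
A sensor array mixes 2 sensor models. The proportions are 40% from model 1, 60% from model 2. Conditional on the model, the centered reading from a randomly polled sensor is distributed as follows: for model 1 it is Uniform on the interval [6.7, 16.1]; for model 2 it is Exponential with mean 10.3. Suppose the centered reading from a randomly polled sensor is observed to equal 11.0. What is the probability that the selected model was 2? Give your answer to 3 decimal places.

Likelihoods f(11.0 | ·): 1: 0.106383; 2: 0.0333698.
Posterior ∝ prior × likelihood. Numerator for 2: 0.6·0.0333698 = 0.0200219.
Normalizing constant: 0.4·0.106383 + 0.6·0.0333698 = 0.062575.
P(2 | observation) = 0.0200219 / 0.062575 = 0.319966.

0.320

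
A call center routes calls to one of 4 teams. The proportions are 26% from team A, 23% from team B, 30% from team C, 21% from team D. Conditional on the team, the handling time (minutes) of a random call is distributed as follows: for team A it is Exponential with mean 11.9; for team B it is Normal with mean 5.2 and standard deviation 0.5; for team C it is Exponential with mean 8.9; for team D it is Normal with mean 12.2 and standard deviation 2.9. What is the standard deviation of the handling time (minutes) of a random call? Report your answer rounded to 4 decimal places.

8.3543

Per component, A: μ=11.9, E[X²]=283.22; B: μ=5.2, E[X²]=27.29; C: μ=8.9, E[X²]=158.42; D: μ=12.2, E[X²]=157.25.
E[X] = 0.26·11.9 + 0.23·5.2 + 0.3·8.9 + 0.21·12.2 = 9.522.
E[X²] = 0.26·283.22 + 0.23·27.29 + 0.3·158.42 + 0.21·157.25 = 160.462.
Var(X) = E[X²] − (E[X])² = 160.462 − 90.6685 = 69.7939.
SD(X) = √69.7939 = 8.35428.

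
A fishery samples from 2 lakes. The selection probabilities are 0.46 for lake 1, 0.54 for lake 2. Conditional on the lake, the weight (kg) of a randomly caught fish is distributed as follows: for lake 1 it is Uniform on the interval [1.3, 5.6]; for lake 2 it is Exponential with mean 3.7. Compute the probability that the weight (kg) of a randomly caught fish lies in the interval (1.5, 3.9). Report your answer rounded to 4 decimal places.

0.4286

Conditional on each lake, P(1.5 < X < 3.9): 1: 0.55814; 2: 0.318185.
By total probability, P(1.5 < X < 3.9) = 0.46·0.55814 + 0.54·0.318185 = 0.428564.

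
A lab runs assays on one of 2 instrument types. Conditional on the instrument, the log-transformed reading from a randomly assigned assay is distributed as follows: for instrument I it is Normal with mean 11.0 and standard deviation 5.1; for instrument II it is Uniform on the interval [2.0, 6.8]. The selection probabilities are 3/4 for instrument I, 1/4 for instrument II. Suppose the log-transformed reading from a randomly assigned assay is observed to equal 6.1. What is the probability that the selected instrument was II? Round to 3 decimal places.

Likelihoods f(6.1 | ·): I: 0.0493049; II: 0.208333.
Posterior ∝ prior × likelihood. Numerator for II: 0.25·0.208333 = 0.0520833.
Normalizing constant: 0.75·0.0493049 + 0.25·0.208333 = 0.089062.
P(II | observation) = 0.0520833 / 0.089062 = 0.584799.

0.585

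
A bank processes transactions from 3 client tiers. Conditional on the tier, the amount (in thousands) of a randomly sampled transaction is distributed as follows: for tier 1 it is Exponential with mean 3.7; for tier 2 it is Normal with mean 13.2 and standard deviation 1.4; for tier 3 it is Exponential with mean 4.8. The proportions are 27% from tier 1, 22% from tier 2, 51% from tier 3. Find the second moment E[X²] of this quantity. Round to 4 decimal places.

For each component E[X²] = Var + (mean)², giving 1: 27.38; 2: 176.2; 3: 46.08.
Overall E[X²] = 0.27·27.38 + 0.22·176.2 + 0.51·46.08 = 69.6574.

69.6574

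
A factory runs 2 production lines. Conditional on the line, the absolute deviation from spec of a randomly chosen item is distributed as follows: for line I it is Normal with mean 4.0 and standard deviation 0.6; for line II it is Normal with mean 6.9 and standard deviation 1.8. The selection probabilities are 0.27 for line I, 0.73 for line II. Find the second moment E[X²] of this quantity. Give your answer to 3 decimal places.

41.538

For each component E[X²] = Var + (mean)², giving I: 16.36; II: 50.85.
Overall E[X²] = 0.27·16.36 + 0.73·50.85 = 41.5377.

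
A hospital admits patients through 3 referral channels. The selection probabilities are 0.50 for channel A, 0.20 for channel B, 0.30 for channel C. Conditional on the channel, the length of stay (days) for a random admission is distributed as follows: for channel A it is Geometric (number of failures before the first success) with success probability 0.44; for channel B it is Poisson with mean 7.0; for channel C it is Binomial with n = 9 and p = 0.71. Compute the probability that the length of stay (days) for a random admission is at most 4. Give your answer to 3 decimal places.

0.533

Conditional on each channel, P(X ≤ 4): A: 0.944927; B: 0.172992; C: 0.0870218.
By total probability, P(X ≤ 4) = 0.5·0.944927 + 0.2·0.172992 + 0.3·0.0870218 = 0.533168.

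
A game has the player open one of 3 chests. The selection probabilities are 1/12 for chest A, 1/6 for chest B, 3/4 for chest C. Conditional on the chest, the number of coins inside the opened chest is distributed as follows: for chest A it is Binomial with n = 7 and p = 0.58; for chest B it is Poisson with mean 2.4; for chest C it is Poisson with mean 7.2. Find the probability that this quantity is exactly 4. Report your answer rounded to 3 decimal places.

0.108

Conditional on each chest, P(X = 4): A: 0.293446; B: 0.125408; C: 0.0835985.
By total probability, P(X = 4) = 0.0833333·0.293446 + 0.166667·0.125408 + 0.75·0.0835985 = 0.108054.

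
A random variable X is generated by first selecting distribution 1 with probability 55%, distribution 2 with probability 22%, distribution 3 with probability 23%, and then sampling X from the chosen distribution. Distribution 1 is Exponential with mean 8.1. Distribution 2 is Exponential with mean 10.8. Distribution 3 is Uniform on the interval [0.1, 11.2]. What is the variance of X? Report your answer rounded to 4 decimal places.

Per component, 1: μ=8.1, E[X²]=131.22; 2: μ=10.8, E[X²]=233.28; 3: μ=5.65, E[X²]=42.19.
E[X] = 0.55·8.1 + 0.22·10.8 + 0.23·5.65 = 8.1305.
E[X²] = 0.55·131.22 + 0.22·233.28 + 0.23·42.19 = 133.196.
Var(X) = E[X²] − (E[X])² = 133.196 − 66.105 = 67.0913.

67.0913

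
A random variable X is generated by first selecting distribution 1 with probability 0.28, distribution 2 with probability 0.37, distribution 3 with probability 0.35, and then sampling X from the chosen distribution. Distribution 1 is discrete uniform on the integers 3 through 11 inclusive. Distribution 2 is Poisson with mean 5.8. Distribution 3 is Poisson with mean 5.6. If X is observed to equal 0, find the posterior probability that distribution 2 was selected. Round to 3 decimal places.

0.464

Likelihoods P(X=0 | ·): 1: 0; 2: 0.00302755; 3: 0.00369786.
Posterior ∝ prior × likelihood. Numerator for 2: 0.37·0.00302755 = 0.0011202.
Normalizing constant: 0.28·0 + 0.37·0.00302755 + 0.35·0.00369786 = 0.00241445.
P(2 | observation) = 0.0011202 / 0.00241445 = 0.463955.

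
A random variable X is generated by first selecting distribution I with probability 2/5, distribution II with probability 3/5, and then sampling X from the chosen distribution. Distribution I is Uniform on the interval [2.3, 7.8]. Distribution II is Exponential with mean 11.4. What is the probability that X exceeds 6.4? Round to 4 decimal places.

Conditional on each component, P(X > 6.4): I: 0.254545; II: 0.570408.
By total probability, P(X > 6.4) = 0.4·0.254545 + 0.6·0.570408 = 0.444063.

0.4441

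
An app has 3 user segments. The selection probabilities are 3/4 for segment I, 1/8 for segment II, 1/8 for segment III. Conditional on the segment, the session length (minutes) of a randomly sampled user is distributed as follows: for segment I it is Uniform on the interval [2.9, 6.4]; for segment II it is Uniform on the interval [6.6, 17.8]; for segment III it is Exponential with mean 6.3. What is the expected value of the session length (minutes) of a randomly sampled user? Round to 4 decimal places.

5.8000

Component means — I: 4.65; II: 12.2; III: 6.3.
E[X] = 0.75·4.65 + 0.125·12.2 + 0.125·6.3 = 5.8.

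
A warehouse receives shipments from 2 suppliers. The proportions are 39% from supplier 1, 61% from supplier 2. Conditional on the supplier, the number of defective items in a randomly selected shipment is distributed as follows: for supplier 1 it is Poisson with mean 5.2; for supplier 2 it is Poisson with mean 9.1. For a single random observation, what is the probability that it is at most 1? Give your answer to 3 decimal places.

Conditional on each supplier, P(X ≤ 1): 1: 0.0342027; 2: 0.00112782.
By total probability, P(X ≤ 1) = 0.39·0.0342027 + 0.61·0.00112782 = 0.014027.

0.014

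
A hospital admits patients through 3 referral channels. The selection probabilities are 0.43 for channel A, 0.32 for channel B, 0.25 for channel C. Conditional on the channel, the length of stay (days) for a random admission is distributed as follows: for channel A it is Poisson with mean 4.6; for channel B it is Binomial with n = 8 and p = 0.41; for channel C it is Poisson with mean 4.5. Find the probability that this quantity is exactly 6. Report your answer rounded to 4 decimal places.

Conditional on each channel, P(X = 6): A: 0.13227; B: 0.0462983; C: 0.12812.
By total probability, P(X = 6) = 0.43·0.13227 + 0.32·0.0462983 + 0.25·0.12812 = 0.103721.

0.1037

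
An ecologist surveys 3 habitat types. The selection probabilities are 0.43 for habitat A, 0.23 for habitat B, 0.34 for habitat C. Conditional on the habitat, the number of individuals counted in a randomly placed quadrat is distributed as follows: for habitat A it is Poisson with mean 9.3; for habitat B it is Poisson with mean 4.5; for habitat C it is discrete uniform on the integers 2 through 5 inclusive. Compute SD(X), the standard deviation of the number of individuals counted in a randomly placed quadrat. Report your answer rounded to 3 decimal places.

3.568

Per component, A: μ=9.3, E[X²]=95.79; B: μ=4.5, E[X²]=24.75; C: μ=3.5, E[X²]=13.5.
E[X] = 0.43·9.3 + 0.23·4.5 + 0.34·3.5 = 6.224.
E[X²] = 0.43·95.79 + 0.23·24.75 + 0.34·13.5 = 51.4722.
Var(X) = E[X²] − (E[X])² = 51.4722 − 38.7382 = 12.734.
SD(X) = √12.734 = 3.56848.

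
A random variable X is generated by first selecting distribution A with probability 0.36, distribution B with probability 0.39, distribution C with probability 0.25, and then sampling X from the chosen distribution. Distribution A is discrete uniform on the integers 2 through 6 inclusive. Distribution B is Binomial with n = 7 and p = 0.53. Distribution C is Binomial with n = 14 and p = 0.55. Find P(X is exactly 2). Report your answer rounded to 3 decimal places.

Conditional on each component, P(X = 2): A: 0.2; B: 0.135288; C: 0.00189809.
By total probability, P(X = 2) = 0.36·0.2 + 0.39·0.135288 + 0.25·0.00189809 = 0.125237.

0.125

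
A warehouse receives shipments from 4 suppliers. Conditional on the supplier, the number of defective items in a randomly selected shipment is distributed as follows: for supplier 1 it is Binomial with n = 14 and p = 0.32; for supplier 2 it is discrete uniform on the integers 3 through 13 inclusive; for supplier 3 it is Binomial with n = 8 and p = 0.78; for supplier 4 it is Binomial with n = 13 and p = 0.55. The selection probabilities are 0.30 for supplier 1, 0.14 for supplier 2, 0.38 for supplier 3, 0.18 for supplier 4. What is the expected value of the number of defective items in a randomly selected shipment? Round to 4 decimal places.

Component means — 1: 4.48; 2: 8; 3: 6.24; 4: 7.15.
E[X] = 0.3·4.48 + 0.14·8 + 0.38·6.24 + 0.18·7.15 = 6.1222.

6.1222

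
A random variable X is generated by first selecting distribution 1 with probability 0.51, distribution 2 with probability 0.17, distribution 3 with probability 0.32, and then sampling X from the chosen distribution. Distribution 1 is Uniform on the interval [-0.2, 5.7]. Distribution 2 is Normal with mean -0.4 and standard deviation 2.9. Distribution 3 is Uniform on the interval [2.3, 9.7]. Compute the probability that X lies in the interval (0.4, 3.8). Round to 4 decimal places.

Conditional on each component, P(0.4 < X < 3.8): 1: 0.576271; 2: 0.317557; 3: 0.202703.
By total probability, P(0.4 < X < 3.8) = 0.51·0.576271 + 0.17·0.317557 + 0.32·0.202703 = 0.412748.

0.4127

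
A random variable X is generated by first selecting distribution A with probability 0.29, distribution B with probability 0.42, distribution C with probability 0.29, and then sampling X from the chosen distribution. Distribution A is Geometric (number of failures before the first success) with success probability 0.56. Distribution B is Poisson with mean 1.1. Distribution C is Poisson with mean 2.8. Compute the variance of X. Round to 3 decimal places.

Per component, A: μ=0.785714, E[X²]=2.02041; B: μ=1.1, E[X²]=2.31; C: μ=2.8, E[X²]=10.64.
E[X] = 0.29·0.785714 + 0.42·1.1 + 0.29·2.8 = 1.50186.
E[X²] = 0.29·2.02041 + 0.42·2.31 + 0.29·10.64 = 4.64172.
Var(X) = E[X²] − (E[X])² = 4.64172 − 2.25557 = 2.38614.

2.386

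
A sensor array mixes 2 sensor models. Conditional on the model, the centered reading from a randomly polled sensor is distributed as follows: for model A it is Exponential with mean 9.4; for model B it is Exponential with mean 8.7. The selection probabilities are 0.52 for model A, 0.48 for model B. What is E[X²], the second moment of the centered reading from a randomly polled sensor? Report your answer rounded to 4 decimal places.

For each component E[X²] = Var + (mean)², giving A: 176.72; B: 151.38.
Overall E[X²] = 0.52·176.72 + 0.48·151.38 = 164.557.

164.5568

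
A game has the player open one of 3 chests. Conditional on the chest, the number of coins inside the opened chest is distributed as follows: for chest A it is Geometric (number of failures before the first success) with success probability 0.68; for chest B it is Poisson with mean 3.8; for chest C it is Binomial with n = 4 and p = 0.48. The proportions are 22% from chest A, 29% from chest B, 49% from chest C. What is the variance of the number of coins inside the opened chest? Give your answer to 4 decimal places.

Per component, A: μ=0.470588, E[X²]=0.913495; B: μ=3.8, E[X²]=18.24; C: μ=1.92, E[X²]=4.6848.
E[X] = 0.22·0.470588 + 0.29·3.8 + 0.49·1.92 = 2.14633.
E[X²] = 0.22·0.913495 + 0.29·18.24 + 0.49·4.6848 = 7.78612.
Var(X) = E[X²] − (E[X])² = 7.78612 − 4.60673 = 3.17939.

3.1794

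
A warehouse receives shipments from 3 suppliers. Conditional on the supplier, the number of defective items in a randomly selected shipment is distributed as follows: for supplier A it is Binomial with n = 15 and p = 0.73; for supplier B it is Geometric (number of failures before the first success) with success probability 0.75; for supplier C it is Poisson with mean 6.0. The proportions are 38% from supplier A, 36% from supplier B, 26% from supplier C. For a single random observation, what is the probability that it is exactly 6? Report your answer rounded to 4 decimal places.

Conditional on each supplier, P(X = 6): A: 0.00577584; B: 0.000183105; C: 0.160623.
By total probability, P(X = 6) = 0.38·0.00577584 + 0.36·0.000183105 + 0.26·0.160623 = 0.0440228.

0.0440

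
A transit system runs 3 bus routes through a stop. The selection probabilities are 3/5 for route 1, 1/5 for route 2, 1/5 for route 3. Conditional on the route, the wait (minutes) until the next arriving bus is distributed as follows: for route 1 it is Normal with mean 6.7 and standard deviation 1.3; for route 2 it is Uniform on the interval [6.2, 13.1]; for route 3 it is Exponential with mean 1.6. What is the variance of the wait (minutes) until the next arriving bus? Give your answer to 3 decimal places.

9.077

Per component, 1: μ=6.7, E[X²]=46.58; 2: μ=9.65, E[X²]=97.09; 3: μ=1.6, E[X²]=5.12.
E[X] = 0.6·6.7 + 0.2·9.65 + 0.2·1.6 = 6.27.
E[X²] = 0.6·46.58 + 0.2·97.09 + 0.2·5.12 = 48.39.
Var(X) = E[X²] − (E[X])² = 48.39 − 39.3129 = 9.0771.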